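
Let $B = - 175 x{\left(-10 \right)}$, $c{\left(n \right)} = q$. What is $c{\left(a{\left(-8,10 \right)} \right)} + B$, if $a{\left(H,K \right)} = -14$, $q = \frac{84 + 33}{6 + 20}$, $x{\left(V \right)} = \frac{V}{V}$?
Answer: $- \frac{341}{2} \approx -170.5$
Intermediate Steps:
$x{\left(V \right)} = 1$
$q = \frac{9}{2}$ ($q = \frac{117}{26} = 117 \cdot \frac{1}{26} = \frac{9}{2} \approx 4.5$)
$c{\left(n \right)} = \frac{9}{2}$
$B = -175$ ($B = \left(-175\right) 1 = -175$)
$c{\left(a{\left(-8,10 \right)} \right)} + B = \frac{9}{2} - 175 = - \frac{341}{2}$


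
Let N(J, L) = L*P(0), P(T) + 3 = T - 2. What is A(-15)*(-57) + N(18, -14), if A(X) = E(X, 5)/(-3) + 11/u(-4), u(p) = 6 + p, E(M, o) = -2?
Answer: -563/2 ≈ -281.50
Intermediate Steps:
P(T) = -5 + T (P(T) = -3 + (T - 2) = -3 + (-2 + T) = -5 + T)
N(J, L) = -5*L (N(J, L) = L*(-5 + 0) = L*(-5) = -5*L)
A(X) = 37/6 (A(X) = -2/(-3) + 11/(6 - 4) = -2*(-⅓) + 11/2 = ⅔ + 11*(½) = ⅔ + 11/2 = 37/6)
A(-15)*(-57) + N(18, -14) = (37/6)*(-57) - 5*(-14) = -703/2 + 70 = -563/2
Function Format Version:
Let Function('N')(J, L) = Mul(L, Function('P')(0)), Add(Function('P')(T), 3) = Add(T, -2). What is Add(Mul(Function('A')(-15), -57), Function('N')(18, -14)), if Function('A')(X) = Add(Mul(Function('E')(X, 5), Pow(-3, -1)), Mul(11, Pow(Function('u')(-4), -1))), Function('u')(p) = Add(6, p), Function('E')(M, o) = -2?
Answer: Rational(-563, 2) ≈ -281.50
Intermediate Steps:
Function('P')(T) = Add(-5, T) (Function('P')(T) = Add(-3, Add(T, -2)) = Add(-3, Add(-2, T)) = Add(-5, T))
Function('N')(J, L) = Mul(-5, L) (Function('N')(J, L) = Mul(L, Add(-5, 0)) = Mul(L, -5) = Mul(-5, L))
Function('A')(X) = Rational(37, 6) (Function('A')(X) = Add(Mul(-2, Pow(-3, -1)), Mul(11, Pow(Add(6, -4), -1))) = Add(Mul(-2, Rational(-1, 3)), Mul(11, Pow(2, -1))) = Add(Rational(2, 3), Mul(11, Rational(1, 2))) = Add(Rational(2, 3), Rational(11, 2)) = Rational(37, 6))
Add(Mul(Function('A')(-15), -57), Function('N')(18, -14)) = Add(Mul(Rational(37, 6), -57), Mul(-5, -14)) = Add(Rational(-703, 2), 70) = Rational(-563, 2)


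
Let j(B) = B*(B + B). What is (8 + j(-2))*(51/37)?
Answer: 816/37 ≈ 22.054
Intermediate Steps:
j(B) = 2*B² (j(B) = B*(2*B) = 2*B²)
(8 + j(-2))*(51/37) = (8 + 2*(-2)²)*(51/37) = (8 + 2*4)*(51*(1/37)) = (8 + 8)*(51/37) = 16*(51/37) = 816/37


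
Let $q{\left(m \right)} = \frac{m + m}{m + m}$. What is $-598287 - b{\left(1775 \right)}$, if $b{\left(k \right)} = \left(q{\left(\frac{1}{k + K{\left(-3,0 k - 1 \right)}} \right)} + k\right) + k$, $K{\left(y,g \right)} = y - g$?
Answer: $-601838$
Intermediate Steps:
$q{\left(m \right)} = 1$ ($q{\left(m \right)} = \frac{2 m}{2 m} = 2 m \frac{1}{2 m} = 1$)
$b{\left(k \right)} = 1 + 2 k$ ($b{\left(k \right)} = \left(1 + k\right) + k = 1 + 2 k$)
$-598287 - b{\left(1775 \right)} = -598287 - \left(1 + 2 \cdot 1775\right) = -598287 - \left(1 + 3550\right) = -598287 - 3551 = -601838$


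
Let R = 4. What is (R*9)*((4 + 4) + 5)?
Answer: 468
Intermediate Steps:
(R*9)*((4 + 4) + 5) = (4*9)*((4 + 4) + 5) = 36*(8 + 5) = 36*13 = 468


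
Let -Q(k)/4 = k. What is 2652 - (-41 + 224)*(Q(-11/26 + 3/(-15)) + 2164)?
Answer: -25598046/65 ≈ -3.9382e+5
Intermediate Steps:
Q(k) = -4*k
2652 - (-41 + 224)*(Q(-11/26 + 3/(-15)) + 2164) = 2652 - (-41 + 224)*(-4*(-11/26 + 3/(-15)) + 2164) = 2652 - 183*(-4*(-11*1/26 + 3*(-1/15)) + 2164) = 2652 - 183*(-4*(-11/26 - 1/5) + 2164) = 2652 - 183*(-4*(-81/130) + 2164) = 2652 - 183*(162/65 + 2164) = 2652 - 183*140822/65 = 2652 - 1*25770426/65 = 2652 - 25770426/65 = -25598046/65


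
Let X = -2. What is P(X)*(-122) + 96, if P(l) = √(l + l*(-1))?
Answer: 96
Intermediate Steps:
P(l) = 0 (P(l) = √(l - l) = √0 = 0)
P(X)*(-122) + 96 = 0*(-122) + 96 = 0 + 96 = 96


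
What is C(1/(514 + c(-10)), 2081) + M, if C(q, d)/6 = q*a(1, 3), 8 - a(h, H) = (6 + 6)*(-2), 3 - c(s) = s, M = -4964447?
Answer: -2616263377/527 ≈ -4.9644e+6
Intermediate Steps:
c(s) = 3 - s
a(h, H) = 32 (a(h, H) = 8 - (6 + 6)*(-2) = 8 - 12*(-2) = 8 - 1*(-24) = 8 + 24 = 32)
C(q, d) = 192*q (C(q, d) = 6*(q*32) = 6*(32*q) = 192*q)
C(1/(514 + c(-10)), 2081) + M = 192/(514 + (3 - 1*(-10))) - 4964447 = 192/(514 + (3 + 10)) - 4964447 = 192/(514 + 13) - 4964447 = 192/527 - 4964447 = -2616263377/527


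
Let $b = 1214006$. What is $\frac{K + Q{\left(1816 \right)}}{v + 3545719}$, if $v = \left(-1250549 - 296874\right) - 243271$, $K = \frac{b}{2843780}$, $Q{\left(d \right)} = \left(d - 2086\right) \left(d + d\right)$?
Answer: $- \frac{1394361602597}{2495452497250} \approx -0.55876$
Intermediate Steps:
$Q{\left(d \right)} = 2 d \left(-2086 + d\right)$ ($Q{\left(d \right)} = \left(-2086 + d\right) 2 d = 2 d \left(-2086 + d\right)$)
$K = \frac{607003}{1421890}$ ($K = \frac{1214006}{2843780} = 1214006 \cdot \frac{1}{2843780} = \frac{607003}{1421890} \approx 0.4269$)
$v = -1790694$ ($v = -1547423 - 243271 = -1790694$)
$\frac{K + Q{\left(1816 \right)}}{v + 3545719} = \frac{\frac{607003}{1421890} + 2 \cdot 1816 \left(-2086 + 1816\right)}{-1790694 + 3545719} = \frac{\frac{607003}{1421890} + 2 \cdot 1816 \left(-270\right)}{1755025} = \left(\frac{607003}{1421890} - 980640\right) \frac{1}{1755025} = \left(- \frac{1394361602597}{1421890}\right) \frac{1}{1755025} = - \frac{1394361602597}{2495452497250}$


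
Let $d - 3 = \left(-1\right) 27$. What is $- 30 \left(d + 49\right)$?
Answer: $-750$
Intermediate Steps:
$d = -24$ ($d = 3 - 27 = -24$)
$- 30 \left(d + 49\right) = - 30 \left(-24 + 49\right) = \left(-30\right) 25 = -750$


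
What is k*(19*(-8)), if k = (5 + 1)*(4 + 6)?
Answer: -9120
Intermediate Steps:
k = 60 (k = 6*10 = 60)
k*(19*(-8)) = 60*(19*(-8)) = 60*(-152) = -9120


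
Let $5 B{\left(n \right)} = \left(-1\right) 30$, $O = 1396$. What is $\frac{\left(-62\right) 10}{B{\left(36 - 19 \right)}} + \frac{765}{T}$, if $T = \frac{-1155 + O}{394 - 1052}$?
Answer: $- \frac{1435400}{723} \approx -1985.3$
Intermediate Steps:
$B{\left(n \right)} = -6$ ($B{\left(n \right)} = \frac{\left(-1\right) 30}{5} = \frac{1}{5} \left(-30\right) = -6$)
$T = - \frac{241}{658}$ ($T = \frac{-1155 + 1396}{394 - 1052} = \frac{241}{-658} = 241 \left(- \frac{1}{658}\right) = - \frac{241}{658} \approx -0.36626$)
$\frac{\left(-62\right) 10}{B{\left(36 - 19 \right)}} + \frac{765}{T} = \frac{\left(-62\right) 10}{-6} + \frac{765}{- \frac{241}{658}} = \left(-620\right) \left(- \frac{1}{6}\right) + 765 \left(- \frac{658}{241}\right) = \frac{310}{3} - \frac{503370}{241} = - \frac{1435400}{723}$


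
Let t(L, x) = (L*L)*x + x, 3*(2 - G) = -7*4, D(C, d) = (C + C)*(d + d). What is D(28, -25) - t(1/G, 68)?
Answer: -48765/17 ≈ -2868.5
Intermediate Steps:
D(C, d) = 4*C*d (D(C, d) = (2*C)*(2*d) = 4*C*d)
G = 34/3 (G = 2 - (-7)*4/3 = 2 - ⅓*(-28) = 2 + 28/3 = 34/3 ≈ 11.333)
t(L, x) = x + x*L² (t(L, x) = L²*x + x = x*L² + x = x + x*L²)
D(28, -25) - t(1/G, 68) = 4*28*(-25) - 68*(1 + (1/(34/3))²) = -2800 - 68*(1 + (3/34)²) = -2800 - 68*(1 + 9/1156) = -2800 - 68*1165/1156 = -2800 - 1*1165/17 = -2800 - 1165/17 = -48765/17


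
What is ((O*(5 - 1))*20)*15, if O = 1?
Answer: 1200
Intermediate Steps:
((O*(5 - 1))*20)*15 = ((1*(5 - 1))*20)*15 = ((1*4)*20)*15 = (4*20)*15 = 80*15 = 1200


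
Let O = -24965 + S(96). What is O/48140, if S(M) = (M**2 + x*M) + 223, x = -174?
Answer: -3223/4814 ≈ -0.66951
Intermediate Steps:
S(M) = 223 + M**2 - 174*M (S(M) = (M**2 - 174*M) + 223 = 223 + M**2 - 174*M)
O = -32230 (O = -24965 + (223 + 96**2 - 174*96) = -24965 + (223 + 9216 - 16704) = -24965 - 7265 = -32230)
O/48140 = -32230/48140 = -32230*1/48140 = -3223/4814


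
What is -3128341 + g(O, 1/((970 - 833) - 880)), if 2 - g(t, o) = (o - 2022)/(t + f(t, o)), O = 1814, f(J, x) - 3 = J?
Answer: -8439734687040/2697833 ≈ -3.1283e+6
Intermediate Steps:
f(J, x) = 3 + J
g(t, o) = 2 - (-2022 + o)/(3 + 2*t) (g(t, o) = 2 - (o - 2022)/(t + (3 + t)) = 2 - (-2022 + o)/(3 + 2*t))
-3128341 + g(O, 1/((970 - 833) - 880)) = -3128341 + (2028 - 1/((970 - 833) - 880) + 4*1814)/(3 + 2*1814) = -3128341 + (2028 - 1/(137 - 880) + 7256)/(3 + 3628) = -3128341 + (2028 - 1/(-743) + 7256)/3631 = -3128341 + (2028 - 1*(-1/743) + 7256)/3631 = -3128341 + (2028 + 1/743 + 7256)/3631 = -3128341 + (1/3631)*(6898013/743) = -3128341 + 6898013/2697833 = -8439734687040/2697833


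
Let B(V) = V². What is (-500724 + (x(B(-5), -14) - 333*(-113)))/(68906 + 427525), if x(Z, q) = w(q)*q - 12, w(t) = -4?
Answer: -463051/496431 ≈ -0.93276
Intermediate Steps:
x(Z, q) = -12 - 4*q (x(Z, q) = -4*q - 12 = -12 - 4*q)
(-500724 + (x(B(-5), -14) - 333*(-113)))/(68906 + 427525) = (-500724 + ((-12 - 4*(-14)) - 333*(-113)))/(68906 + 427525) = (-500724 + ((-12 + 56) + 37629))/496431 = (-500724 + (44 + 37629))*(1/496431) = (-500724 + 37673)*(1/496431) = -463051*1/496431 = -463051/496431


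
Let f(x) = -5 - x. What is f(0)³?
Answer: -125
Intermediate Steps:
f(0)³ = (-5 - 1*0)³ = (-5 + 0)³ = (-5)³ = -125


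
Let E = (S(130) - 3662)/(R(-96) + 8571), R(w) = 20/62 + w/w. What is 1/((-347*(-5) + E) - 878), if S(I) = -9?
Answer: 265742/227627093 ≈ 0.0011674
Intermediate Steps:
R(w) = 41/31 (R(w) = 20*(1/62) + 1 = 10/31 + 1 = 41/31)
E = -113801/265742 (E = (-9 - 3662)/(41/31 + 8571) = -3671/265742/31 = -3671*31/265742 = -113801/265742 ≈ -0.42824)
1/((-347*(-5) + E) - 878) = 1/((-347*(-5) - 113801/265742) - 878) = 1/((1735 - 113801/265742) - 878) = 1/(460948569/265742 - 878) = 1/(227627093/265742) = 265742/227627093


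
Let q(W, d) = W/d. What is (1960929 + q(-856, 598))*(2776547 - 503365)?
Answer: 57948088278062/13 ≈ 4.4575e+12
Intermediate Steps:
(1960929 + q(-856, 598))*(2776547 - 503365) = (1960929 - 856/598)*(2776547 - 503365) = (1960929 - 856*1/598)*2273182 = (1960929 - 428/299)*2273182 = (586317343/299)*2273182 = 57948088278062/13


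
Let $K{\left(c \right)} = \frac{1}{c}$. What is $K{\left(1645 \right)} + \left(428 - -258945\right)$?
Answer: $\frac{426668586}{1645} \approx 2.5937 \cdot 10^{5}$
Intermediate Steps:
$K{\left(1645 \right)} + \left(428 - -258945\right) = \frac{1}{1645} + \left(428 - -258945\right) = \frac{1}{1645} + \left(428 + 258945\right) = \frac{1}{1645} + 259373 = \frac{426668586}{1645}$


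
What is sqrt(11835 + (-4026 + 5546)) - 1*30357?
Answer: -30357 + sqrt(13355) ≈ -30241.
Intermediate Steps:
sqrt(11835 + (-4026 + 5546)) - 1*30357 = sqrt(11835 + 1520) - 30357 = sqrt(13355) - 30357 = -30357 + sqrt(13355)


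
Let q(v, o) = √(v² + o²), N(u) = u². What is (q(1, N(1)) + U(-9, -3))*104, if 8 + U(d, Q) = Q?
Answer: -1144 + 104*√2 ≈ -996.92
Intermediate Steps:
U(d, Q) = -8 + Q
q(v, o) = √(o² + v²)
(q(1, N(1)) + U(-9, -3))*104 = (√((1²)² + 1²) + (-8 - 3))*104 = (√(1² + 1) - 11)*104 = (√(1 + 1) - 11)*104 = (√2 - 11)*104 = (-11 + √2)*104 = -1144 + 104*√2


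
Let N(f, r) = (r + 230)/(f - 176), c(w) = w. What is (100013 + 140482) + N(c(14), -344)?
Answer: 6493384/27 ≈ 2.4050e+5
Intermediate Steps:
N(f, r) = (230 + r)/(-176 + f)
(100013 + 140482) + N(c(14), -344) = (100013 + 140482) + (230 - 344)/(-176 + 14) = 240495 - 114/(-162) = 240495 - 1/162*(-114) = 240495 + 19/27 = 6493384/27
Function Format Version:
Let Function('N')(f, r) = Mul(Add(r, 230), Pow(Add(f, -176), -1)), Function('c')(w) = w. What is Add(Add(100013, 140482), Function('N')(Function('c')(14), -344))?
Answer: Rational(6493384, 27) ≈ 2.4050e+5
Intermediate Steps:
Function('N')(f, r) = Mul(Pow(Add(-176, f), -1), Add(230, r)) (Function('N')(f, r) = Mul(Add(230, r), Pow(Add(-176, f), -1)) = Mul(Pow(Add(-176, f), -1), Add(230, r)))
Add(Add(100013, 140482), Function('N')(Function('c')(14), -344)) = Add(Add(100013, 140482), Mul(Pow(Add(-176, 14), -1), Add(230, -344))) = Add(240495, Mul(Pow(-162, -1), -114)) = Add(240495, Mul(Rational(-1, 162), -114)) = Add(240495, Rational(19, 27)) = Rational(6493384, 27)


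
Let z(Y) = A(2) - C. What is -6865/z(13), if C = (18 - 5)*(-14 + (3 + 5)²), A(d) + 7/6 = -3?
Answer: 8238/785 ≈ 10.494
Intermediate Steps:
A(d) = -25/6 (A(d) = -7/6 - 3 = -25/6)
C = 650 (C = 13*(-14 + 8²) = 13*(-14 + 64) = 13*50 = 650)
z(Y) = -3925/6 (z(Y) = -25/6 - 1*650 = -25/6 - 650 = -3925/6)
-6865/z(13) = -6865/(-3925/6) = -6865*(-6/3925) = 8238/785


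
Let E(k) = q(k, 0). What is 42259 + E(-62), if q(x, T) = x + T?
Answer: 42197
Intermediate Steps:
q(x, T) = T + x
E(k) = k (E(k) = 0 + k = k)
42259 + E(-62) = 42259 - 62 = 42197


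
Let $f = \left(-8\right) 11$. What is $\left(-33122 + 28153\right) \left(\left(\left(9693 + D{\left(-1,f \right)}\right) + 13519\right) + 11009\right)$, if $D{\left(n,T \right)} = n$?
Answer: $-170039180$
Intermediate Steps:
$f = -88$
$\left(-33122 + 28153\right) \left(\left(\left(9693 + D{\left(-1,f \right)}\right) + 13519\right) + 11009\right) = \left(-33122 + 28153\right) \left(\left(\left(9693 - 1\right) + 13519\right) + 11009\right) = - 4969 \left(\left(9692 + 13519\right) + 11009\right) = - 4969 \left(23211 + 11009\right) = \left(-4969\right) 34220 = -170039180$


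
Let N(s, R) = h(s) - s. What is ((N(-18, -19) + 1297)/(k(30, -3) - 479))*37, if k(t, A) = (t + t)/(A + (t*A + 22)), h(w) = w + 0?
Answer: -3407219/34069 ≈ -100.01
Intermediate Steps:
h(w) = w
N(s, R) = 0 (N(s, R) = s - s = 0)
k(t, A) = 2*t/(22 + A + A*t) (k(t, A) = (2*t)/(A + (A*t + 22)) = (2*t)/(A + (22 + A*t)) = (2*t)/(22 + A + A*t) = 2*t/(22 + A + A*t))
((N(-18, -19) + 1297)/(k(30, -3) - 479))*37 = ((0 + 1297)/(2*30/(22 - 3 - 3*30) - 479))*37 = (1297/(2*30/(22 - 3 - 90) - 479))*37 = (1297/(2*30/(-71) - 479))*37 = (1297/(2*30*(-1/71) - 479))*37 = (1297/(-60/71 - 479))*37 = (1297/(-34069/71))*37 = (1297*(-71/34069))*37 = -92087/34069*37 = -3407219/34069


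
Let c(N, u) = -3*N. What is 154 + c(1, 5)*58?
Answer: -20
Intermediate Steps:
154 + c(1, 5)*58 = 154 - 3*1*58 = 154 - 3*58 = 154 - 174 = -20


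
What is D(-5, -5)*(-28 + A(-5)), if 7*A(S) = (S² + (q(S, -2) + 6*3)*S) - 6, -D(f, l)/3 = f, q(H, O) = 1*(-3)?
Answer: -540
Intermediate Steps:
q(H, O) = -3
D(f, l) = -3*f
A(S) = -6/7 + S²/7 + 15*S/7 (A(S) = ((S² + (-3 + 6*3)*S) - 6)/7 = ((S² + (-3 + 18)*S) - 6)/7 = ((S² + 15*S) - 6)/7 = (-6 + S² + 15*S)/7 = -6/7 + S²/7 + 15*S/7)
D(-5, -5)*(-28 + A(-5)) = (-3*(-5))*(-28 + (-6/7 + (⅐)*(-5)² + (15/7)*(-5))) = 15*(-28 + (-6/7 + (⅐)*25 - 75/7)) = 15*(-28 + (-6/7 + 25/7 - 75/7)) = 15*(-28 - 8) = 15*(-36) = -540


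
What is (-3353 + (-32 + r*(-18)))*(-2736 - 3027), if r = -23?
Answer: 17121873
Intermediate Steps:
(-3353 + (-32 + r*(-18)))*(-2736 - 3027) = (-3353 + (-32 - 23*(-18)))*(-2736 - 3027) = (-3353 + (-32 + 414))*(-5763) = (-3353 + 382)*(-5763) = -2971*(-5763) = 17121873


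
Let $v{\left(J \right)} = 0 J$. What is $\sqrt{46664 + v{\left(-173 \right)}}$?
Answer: $2 \sqrt{11666} \approx 216.02$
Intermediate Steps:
$v{\left(J \right)} = 0$
$\sqrt{46664 + v{\left(-173 \right)}} = \sqrt{46664 + 0} = \sqrt{46664} = 2 \sqrt{11666}$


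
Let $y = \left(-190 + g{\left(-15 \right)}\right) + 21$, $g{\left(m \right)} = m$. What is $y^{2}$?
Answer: $33856$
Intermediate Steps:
$y = -184$ ($y = \left(-190 - 15\right) + 21 = -205 + 21 = -184$)
$y^{2} = \left(-184\right)^{2} = 33856$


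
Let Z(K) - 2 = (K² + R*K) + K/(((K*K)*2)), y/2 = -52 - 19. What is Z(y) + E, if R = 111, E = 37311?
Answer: 11847059/284 ≈ 41715.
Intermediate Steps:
y = -142 (y = 2*(-52 - 19) = 2*(-71) = -142)
Z(K) = 2 + K² + 1/(2*K) + 111*K (Z(K) = 2 + ((K² + 111*K) + K/(((K*K)*2))) = 2 + ((K² + 111*K) + K/((K²*2))) = 2 + ((K² + 111*K) + K/((2*K²))) = 2 + ((K² + 111*K) + K*(1/(2*K²))) = 2 + ((K² + 111*K) + 1/(2*K)) = 2 + (K² + 1/(2*K) + 111*K) = 2 + K² + 1/(2*K) + 111*K)
Z(y) + E = (2 + (-142)² + (½)/(-142) + 111*(-142)) + 37311 = (2 + 20164 + (½)*(-1/142) - 15762) + 37311 = (2 + 20164 - 1/284 - 15762) + 37311 = 1250735/284 + 37311 = 11847059/284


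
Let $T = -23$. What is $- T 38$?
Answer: $874$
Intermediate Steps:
$- T 38 = \left(-1\right) \left(-23\right) 38 = 23 \cdot 38 = 874$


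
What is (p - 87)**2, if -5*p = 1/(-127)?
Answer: 3051899536/403225 ≈ 7568.7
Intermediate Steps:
p = 1/635 (p = -1/5/(-127) = -1/5*(-1/127) = 1/635 ≈ 0.0015748)
(p - 87)**2 = (1/635 - 87)**2 = (-55244/635)**2 = 3051899536/403225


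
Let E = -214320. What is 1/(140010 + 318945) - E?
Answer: 98363235601/458955 ≈ 2.1432e+5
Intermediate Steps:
1/(140010 + 318945) - E = 1/(140010 + 318945) - 1*(-214320) = 1/458955 + 214320 = 98363235601/458955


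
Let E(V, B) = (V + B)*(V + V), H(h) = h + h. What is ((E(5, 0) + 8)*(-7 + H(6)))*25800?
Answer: 7482000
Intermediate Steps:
H(h) = 2*h
E(V, B) = 2*V*(B + V) (E(V, B) = (B + V)*(2*V) = 2*V*(B + V))
((E(5, 0) + 8)*(-7 + H(6)))*25800 = ((2*5*(0 + 5) + 8)*(-7 + 2*6))*25800 = ((2*5*5 + 8)*(-7 + 12))*25800 = ((50 + 8)*5)*25800 = (58*5)*25800 = 290*25800 = 7482000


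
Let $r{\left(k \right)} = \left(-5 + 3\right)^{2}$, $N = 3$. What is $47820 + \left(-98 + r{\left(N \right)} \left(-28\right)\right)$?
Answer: $47610$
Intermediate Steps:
$r{\left(k \right)} = 4$ ($r{\left(k \right)} = \left(-2\right)^{2} = 4$)
$47820 + \left(-98 + r{\left(N \right)} \left(-28\right)\right) = 47820 + \left(-98 + 4 \left(-28\right)\right) = 47820 - 210 = 47610$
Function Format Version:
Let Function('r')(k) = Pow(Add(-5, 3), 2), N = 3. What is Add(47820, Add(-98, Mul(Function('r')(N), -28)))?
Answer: 47610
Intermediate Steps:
Function('r')(k) = 4 (Function('r')(k) = Pow(-2, 2) = 4)
Add(47820, Add(-98, Mul(Function('r')(N), -28))) = Add(47820, Add(-98, Mul(4, -28))) = Add(47820, Add(-98, -112)) = Add(47820, -210) = 47610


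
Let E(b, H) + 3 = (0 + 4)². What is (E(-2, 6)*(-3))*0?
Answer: 0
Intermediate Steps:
E(b, H) = 13 (E(b, H) = -3 + (0 + 4)² = -3 + 4² = -3 + 16 = 13)
(E(-2, 6)*(-3))*0 = (13*(-3))*0 = -39*0 = 0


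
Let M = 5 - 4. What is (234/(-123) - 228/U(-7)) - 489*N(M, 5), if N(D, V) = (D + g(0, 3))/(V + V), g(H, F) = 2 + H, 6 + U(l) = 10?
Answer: -84297/410 ≈ -205.60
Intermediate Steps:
U(l) = 4 (U(l) = -6 + 10 = 4)
M = 1
N(D, V) = (2 + D)/(2*V) (N(D, V) = (D + (2 + 0))/(V + V) = (D + 2)/((2*V)) = (2 + D)*(1/(2*V)) = (2 + D)/(2*V))
(234/(-123) - 228/U(-7)) - 489*N(M, 5) = (234/(-123) - 228/4) - 489*(2 + 1)/(2*5) = (234*(-1/123) - 228*¼) - 489*3/(2*5) = (-78/41 - 57) - 489*3/10 = -2415/41 - 1467/10 = -84297/410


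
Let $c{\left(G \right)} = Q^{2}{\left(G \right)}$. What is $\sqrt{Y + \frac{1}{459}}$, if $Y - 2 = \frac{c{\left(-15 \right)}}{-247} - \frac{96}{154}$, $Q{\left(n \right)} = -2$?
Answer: $\frac{\sqrt{11537960699265}}{2909907} \approx 1.1673$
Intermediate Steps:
$c{\left(G \right)} = 4$ ($c{\left(G \right)} = \left(-2\right)^{2} = 4$)
$Y = \frac{25874}{19019}$ ($Y = 2 + \left(\frac{4}{-247} - \frac{96}{154}\right) = 2 + \left(4 \left(- \frac{1}{247}\right) - \frac{48}{77}\right) = 2 - \frac{12164}{19019} = \frac{25874}{19019} \approx 1.3604$)
$\sqrt{Y + \frac{1}{459}} = \sqrt{\frac{25874}{19019} + \frac{1}{459}} = \sqrt{\frac{11895185}{8729721}} = \frac{\sqrt{11537960699265}}{2909907}$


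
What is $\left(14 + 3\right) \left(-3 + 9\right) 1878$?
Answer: $191556$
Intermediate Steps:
$\left(14 + 3\right) \left(-3 + 9\right) 1878 = 17 \cdot 6 \cdot 1878 = 102 \cdot 1878 = 191556$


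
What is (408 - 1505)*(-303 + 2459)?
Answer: -2365132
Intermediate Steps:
(408 - 1505)*(-303 + 2459) = -1097*2156 = -2365132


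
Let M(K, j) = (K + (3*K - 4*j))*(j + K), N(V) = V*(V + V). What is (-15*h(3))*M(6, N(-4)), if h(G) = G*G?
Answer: 533520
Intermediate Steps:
h(G) = G²
N(V) = 2*V² (N(V) = V*(2*V) = 2*V²)
M(K, j) = (K + j)*(-4*j + 4*K) (M(K, j) = (K + (-4*j + 3*K))*(K + j) = (-4*j + 4*K)*(K + j) = (K + j)*(-4*j + 4*K))
(-15*h(3))*M(6, N(-4)) = (-15*3²)*(-4*(2*(-4)²)² + 4*6²) = (-15*9)*(-4*(2*16)² + 4*36) = -135*(-4*32² + 144) = -135*(-4*1024 + 144) = -135*(-4096 + 144) = -135*(-3952) = 533520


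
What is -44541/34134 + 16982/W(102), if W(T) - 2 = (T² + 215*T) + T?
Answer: -20598985/26362826 ≈ -0.78136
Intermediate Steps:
W(T) = 2 + T² + 216*T (W(T) = 2 + ((T² + 215*T) + T) = 2 + (T² + 216*T) = 2 + T² + 216*T)
-44541/34134 + 16982/W(102) = -44541/34134 + 16982/(2 + 102² + 216*102) = -44541*1/34134 + 16982/(2 + 10404 + 22032) = -14847/11378 + 16982/32438 = -14847/11378 + 16982*(1/32438) = -14847/11378 + 1213/2317 = -20598985/26362826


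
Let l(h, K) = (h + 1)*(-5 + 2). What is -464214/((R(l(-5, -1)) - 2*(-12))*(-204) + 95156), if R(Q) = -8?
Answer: -232107/45946 ≈ -5.0517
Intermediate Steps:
l(h, K) = -3 - 3*h (l(h, K) = (1 + h)*(-3) = -3 - 3*h)
-464214/((R(l(-5, -1)) - 2*(-12))*(-204) + 95156) = -464214/((-8 - 2*(-12))*(-204) + 95156) = -464214/((-8 + 24)*(-204) + 95156) = -464214/(16*(-204) + 95156) = -464214/(-3264 + 95156) = -464214/91892 = -464214*1/91892 = -232107/45946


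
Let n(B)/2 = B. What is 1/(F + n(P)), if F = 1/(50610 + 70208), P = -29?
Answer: -120818/7007443 ≈ -0.017241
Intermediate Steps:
F = 1/120818 ≈ 8.2769e-6
n(B) = 2*B
1/(F + n(P)) = 1/(1/120818 + 2*(-29)) = 1/(1/120818 - 58) = 1/(-7007443/120818) = -120818/7007443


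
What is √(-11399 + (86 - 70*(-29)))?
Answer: I*√9283 ≈ 96.348*I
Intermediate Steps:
√(-11399 + (86 - 70*(-29))) = √(-11399 + (86 + 2030)) = √(-11399 + 2116) = √(-9283) = I*√9283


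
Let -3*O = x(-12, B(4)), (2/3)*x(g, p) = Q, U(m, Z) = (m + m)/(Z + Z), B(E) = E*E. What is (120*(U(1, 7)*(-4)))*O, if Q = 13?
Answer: 3120/7 ≈ 445.71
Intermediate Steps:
B(E) = E²
U(m, Z) = m/Z (U(m, Z) = (2*m)/((2*Z)) = (2*m)*(1/(2*Z)) = m/Z)
x(g, p) = 39/2 (x(g, p) = (3/2)*13 = 39/2)
O = -13/2 (O = -⅓*39/2 = -13/2 ≈ -6.5000)
(120*(U(1, 7)*(-4)))*O = (120*((1/7)*(-4)))*(-13/2) = (120*((1*(⅐))*(-4)))*(-13/2) = (120*((⅐)*(-4)))*(-13/2) = (120*(-4/7))*(-13/2) = -480/7*(-13/2) = 3120/7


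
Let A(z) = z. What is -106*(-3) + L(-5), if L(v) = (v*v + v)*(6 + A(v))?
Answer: 338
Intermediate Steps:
L(v) = (6 + v)*(v + v²) (L(v) = (v*v + v)*(6 + v) = (v² + v)*(6 + v) = (v + v²)*(6 + v) = (6 + v)*(v + v²))
-106*(-3) + L(-5) = -106*(-3) - 5*(6 + (-5)² + 7*(-5)) = 318 - 5*(6 + 25 - 35) = 318 - 5*(-4) = 318 + 20 = 338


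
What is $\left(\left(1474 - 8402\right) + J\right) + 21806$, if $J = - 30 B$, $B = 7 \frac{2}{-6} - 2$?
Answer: $15008$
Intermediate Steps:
$B = - \frac{13}{3}$ ($B = 7 \cdot 2 \left(- \frac{1}{6}\right) - 2 = 7 \left(- \frac{1}{3}\right) - 2 = - \frac{7}{3} - 2 = - \frac{13}{3} \approx -4.3333$)
$J = 130$ ($J = \left(-30\right) \left(- \frac{13}{3}\right) = 130$)
$\left(\left(1474 - 8402\right) + J\right) + 21806 = \left(\left(1474 - 8402\right) + 130\right) + 21806 = \left(-6928 + 130\right) + 21806 = -6798 + 21806 = 15008$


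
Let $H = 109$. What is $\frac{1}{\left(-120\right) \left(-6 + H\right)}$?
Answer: $- \frac{1}{12360} \approx -8.0906 \cdot 10^{-5}$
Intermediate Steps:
$\frac{1}{\left(-120\right) \left(-6 + H\right)} = \frac{1}{\left(-120\right) \left(-6 + 109\right)} = \frac{1}{\left(-120\right) 103} = \frac{1}{-12360} = - \frac{1}{12360}$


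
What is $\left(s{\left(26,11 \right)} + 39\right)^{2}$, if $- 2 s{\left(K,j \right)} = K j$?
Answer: $10816$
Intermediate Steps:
$s{\left(K,j \right)} = - \frac{K j}{2}$
$\left(s{\left(26,11 \right)} + 39\right)^{2} = \left(\left(- \frac{1}{2}\right) 26 \cdot 11 + 39\right)^{2} = \left(-143 + 39\right)^{2} = \left(-104\right)^{2} = 10816$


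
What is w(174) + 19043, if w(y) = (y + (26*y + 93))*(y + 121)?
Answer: 1432388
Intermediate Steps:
w(y) = (93 + 27*y)*(121 + y) (w(y) = (y + (93 + 26*y))*(121 + y) = (93 + 27*y)*(121 + y))
w(174) + 19043 = (11253 + 27*174**2 + 3360*174) + 19043 = (11253 + 27*30276 + 584640) + 19043 = (11253 + 817452 + 584640) + 19043 = 1413345 + 19043 = 1432388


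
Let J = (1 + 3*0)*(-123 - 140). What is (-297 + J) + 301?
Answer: -259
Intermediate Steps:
J = -263 (J = (1 + 0)*(-263) = 1*(-263) = -263)
(-297 + J) + 301 = (-297 - 263) + 301 = -560 + 301 = -259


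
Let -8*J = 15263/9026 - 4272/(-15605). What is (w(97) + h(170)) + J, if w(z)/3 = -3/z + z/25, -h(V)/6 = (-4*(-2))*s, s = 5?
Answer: -124983854370359/546500832400 ≈ -228.70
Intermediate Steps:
J = -276738187/1126805840 (J = -(15263/9026 - 4272/(-15605))/8 = -(15263*(1/9026) - 4272*(-1/15605))/8 = -(15263/9026 + 4272/15605)/8 = -⅛*276738187/140850730 = -276738187/1126805840 ≈ -0.24560)
h(V) = -240 (h(V) = -6*(-4*(-2))*5 = -48*5 = -6*40 = -240)
w(z) = -9/z + 3*z/25 (w(z) = 3*(-3/z + z/25) = -9/z + 3*z/25)
(w(97) + h(170)) + J = ((-9/97 + (3/25)*97) - 240) - 276738187/1126805840 = ((-9*1/97 + 291/25) - 240) - 276738187/1126805840 = ((-9/97 + 291/25) - 240) - 276738187/1126805840 = (28002/2425 - 240) - 276738187/1126805840 = -553998/2425 - 276738187/1126805840 = -124983854370359/546500832400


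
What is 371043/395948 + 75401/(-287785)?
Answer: 76925734607/113947895180 ≈ 0.67510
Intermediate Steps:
371043/395948 + 75401/(-287785) = 371043*(1/395948) + 75401*(-1/287785) = 371043/395948 - 75401/287785 = 76925734607/113947895180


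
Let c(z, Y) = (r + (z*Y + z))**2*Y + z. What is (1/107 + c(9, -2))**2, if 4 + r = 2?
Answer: 621504900/11449 ≈ 54285.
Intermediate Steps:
r = -2 (r = -4 + 2 = -2)
c(z, Y) = z + Y*(-2 + z + Y*z)**2 (c(z, Y) = (-2 + (z*Y + z))**2*Y + z = (-2 + (Y*z + z))**2*Y + z = (-2 + (z + Y*z))**2*Y + z = (-2 + z + Y*z)**2*Y + z = Y*(-2 + z + Y*z)**2 + z = z + Y*(-2 + z + Y*z)**2)
(1/107 + c(9, -2))**2 = (1/107 + (9 - 2*(-2 + 9 - 2*9)**2))**2 = (1/107 + (9 - 2*(-2 + 9 - 18)**2))**2 = (1/107 + (9 - 2*(-11)**2))**2 = (1/107 + (9 - 2*121))**2 = (1/107 + (9 - 242))**2 = (1/107 - 233)**2 = (-24930/107)**2 = 621504900/11449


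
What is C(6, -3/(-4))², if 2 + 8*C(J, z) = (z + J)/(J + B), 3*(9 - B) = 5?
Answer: 57121/1638400 ≈ 0.034864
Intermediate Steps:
B = 22/3 (B = 9 - ⅓*5 = 9 - 5/3 = 22/3 ≈ 7.3333)
C(J, z) = -¼ + (J + z)/(8*(22/3 + J)) (C(J, z) = -¼ + ((z + J)/(J + 22/3))/8 = -¼ + ((J + z)/(22/3 + J))/8 = -¼ + (J + z)/(8*(22/3 + J)))
C(6, -3/(-4))² = ((-44 - 3*6 + 3*(-3/(-4)))/(8*(22 + 3*6)))² = ((-44 - 18 + 3*(-3*(-¼)))/(8*(22 + 18)))² = ((⅛)*(-44 - 18 + 3*(¾))/40)² = ((⅛)*(1/40)*(-44 - 18 + 9/4))² = ((⅛)*(1/40)*(-239/4))² = (-239/1280)² = 57121/1638400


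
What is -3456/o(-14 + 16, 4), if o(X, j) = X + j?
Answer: -576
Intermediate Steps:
-3456/o(-14 + 16, 4) = -3456/((-14 + 16) + 4) = -3456/(2 + 4) = -3456/6 = -3456*⅙ = -576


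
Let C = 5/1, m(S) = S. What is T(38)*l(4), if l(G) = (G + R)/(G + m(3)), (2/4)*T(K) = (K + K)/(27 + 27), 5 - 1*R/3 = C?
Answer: 304/189 ≈ 1.6085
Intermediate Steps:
C = 5 (C = 5*1 = 5)
R = 0 (R = 15 - 3*5 = 15 - 15 = 0)
T(K) = 2*K/27 (T(K) = 2*((K + K)/(27 + 27)) = 2*((2*K)/54) = 2*((2*K)*(1/54)) = 2*(K/27) = 2*K/27)
l(G) = G/(3 + G) (l(G) = (G + 0)/(G + 3) = G/(3 + G))
T(38)*l(4) = ((2/27)*38)*(4/(3 + 4)) = 76*(4/7)/27 = 76*(4*(⅐))/27 = (76/27)*(4/7) = 304/189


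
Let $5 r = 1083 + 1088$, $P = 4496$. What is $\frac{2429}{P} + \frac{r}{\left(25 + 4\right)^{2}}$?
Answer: $\frac{19974761}{18905680} \approx 1.0565$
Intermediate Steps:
$r = \frac{2171}{5}$ ($r = \frac{1083 + 1088}{5} = \frac{1}{5} \cdot 2171 = \frac{2171}{5} \approx 434.2$)
$\frac{2429}{P} + \frac{r}{\left(25 + 4\right)^{2}} = \frac{2429}{4496} + \frac{2171}{5 \left(25 + 4\right)^{2}} = 2429 \cdot \frac{1}{4496} + \frac{2171}{5 \cdot 29^{2}} = \frac{2429}{4496} + \frac{2171}{5 \cdot 841} = \frac{2429}{4496} + \frac{2171}{5} \cdot \frac{1}{841} = \frac{2429}{4496} + \frac{2171}{4205} = \frac{19974761}{18905680}$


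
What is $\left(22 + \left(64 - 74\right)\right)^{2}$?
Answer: $144$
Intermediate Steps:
$\left(22 + \left(64 - 74\right)\right)^{2} = \left(22 - 10\right)^{2} = 12^{2} = 144$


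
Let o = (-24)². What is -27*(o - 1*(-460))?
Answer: -27972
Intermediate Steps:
o = 576
-27*(o - 1*(-460)) = -27*(576 - 1*(-460)) = -27*(576 + 460) = -27*1036 = -27972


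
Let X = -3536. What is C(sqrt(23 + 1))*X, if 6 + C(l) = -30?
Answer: 127296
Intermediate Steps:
C(l) = -36 (C(l) = -6 - 30 = -36)
C(sqrt(23 + 1))*X = -36*(-3536) = 127296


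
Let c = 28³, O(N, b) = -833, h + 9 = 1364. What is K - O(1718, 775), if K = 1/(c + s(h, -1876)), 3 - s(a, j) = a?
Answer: 17159801/20600 ≈ 833.00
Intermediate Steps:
h = 1355 (h = -9 + 1364 = 1355)
s(a, j) = 3 - a
c = 21952
K = 1/20600 (K = 1/(21952 + (3 - 1*1355)) = 1/(21952 + (3 - 1355)) = 1/(21952 - 1352) = 1/20600 ≈ 4.8544e-5)
K - O(1718, 775) = 1/20600 - 1*(-833) = 1/20600 + 833 = 17159801/20600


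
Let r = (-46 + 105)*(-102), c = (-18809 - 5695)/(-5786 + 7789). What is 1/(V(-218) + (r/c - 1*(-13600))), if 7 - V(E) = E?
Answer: 4084/58470309 ≈ 6.9847e-5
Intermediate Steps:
c = -24504/2003 ≈ -12.234
r = -6018 (r = 59*(-102) = -6018)
V(E) = 7 - E
1/(V(-218) + (r/c - 1*(-13600))) = 1/((7 - 1*(-218)) + (-6018/(-24504/2003) - 1*(-13600))) = 1/((7 + 218) + (-6018*(-2003/24504) + 13600)) = 1/(225 + (2009009/4084 + 13600)) = 1/(225 + 57551409/4084) = 1/(58470309/4084) = 4084/58470309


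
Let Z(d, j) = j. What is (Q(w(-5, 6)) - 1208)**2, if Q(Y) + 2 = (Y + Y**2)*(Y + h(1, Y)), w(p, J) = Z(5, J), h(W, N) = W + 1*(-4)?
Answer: 1175056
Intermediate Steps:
h(W, N) = -4 + W (h(W, N) = W - 4 = -4 + W)
w(p, J) = J
Q(Y) = -2 + (-3 + Y)*(Y + Y**2) (Q(Y) = -2 + (Y + Y**2)*(Y + (-4 + 1)) = -2 + (Y + Y**2)*(Y - 3) = -2 + (Y + Y**2)*(-3 + Y) = -2 + (-3 + Y)*(Y + Y**2))
(Q(w(-5, 6)) - 1208)**2 = ((-2 + 6**3 - 3*6 - 2*6**2) - 1208)**2 = ((-2 + 216 - 18 - 2*36) - 1208)**2 = ((-2 + 216 - 18 - 72) - 1208)**2 = (124 - 1208)**2 = (-1084)**2 = 1175056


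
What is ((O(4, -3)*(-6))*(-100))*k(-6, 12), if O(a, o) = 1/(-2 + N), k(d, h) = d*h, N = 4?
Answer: -21600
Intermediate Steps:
O(a, o) = ½ (O(a, o) = 1/(-2 + 4) = 1/2 = ½)
((O(4, -3)*(-6))*(-100))*k(-6, 12) = (((½)*(-6))*(-100))*(-6*12) = -3*(-100)*(-72) = 300*(-72) = -21600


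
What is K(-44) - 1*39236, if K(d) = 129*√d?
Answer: -39236 + 258*I*√11 ≈ -39236.0 + 855.69*I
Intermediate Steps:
K(-44) - 1*39236 = 129*√(-44) - 1*39236 = 129*(2*I*√11) - 39236 = 258*I*√11 - 39236 = -39236 + 258*I*√11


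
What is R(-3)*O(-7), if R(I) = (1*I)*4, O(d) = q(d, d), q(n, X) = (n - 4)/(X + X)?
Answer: -66/7 ≈ -9.4286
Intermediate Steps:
q(n, X) = (-4 + n)/(2*X) (q(n, X) = (-4 + n)/((2*X)) = (-4 + n)*(1/(2*X)) = (-4 + n)/(2*X))
O(d) = (-4 + d)/(2*d)
R(I) = 4*I (R(I) = I*4 = 4*I)
R(-3)*O(-7) = (4*(-3))*((½)*(-4 - 7)/(-7)) = -6*(-1)*(-11)/7 = -12*11/14 = -66/7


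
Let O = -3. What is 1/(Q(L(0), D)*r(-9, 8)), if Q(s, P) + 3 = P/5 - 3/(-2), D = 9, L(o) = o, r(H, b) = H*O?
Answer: 10/81 ≈ 0.12346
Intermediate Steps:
r(H, b) = -3*H (r(H, b) = H*(-3) = -3*H)
Q(s, P) = -3/2 + P/5 (Q(s, P) = -3 + (P/5 - 3/(-2)) = -3 + (P*(⅕) - 3*(-½)) = -3 + (P/5 + 3/2) = -3 + (3/2 + P/5) = -3/2 + P/5)
1/(Q(L(0), D)*r(-9, 8)) = 1/((-3/2 + (⅕)*9)*(-3*(-9))) = 1/((-3/2 + 9/5)*27) = 1/((3/10)*27) = 1/(81/10) = 10/81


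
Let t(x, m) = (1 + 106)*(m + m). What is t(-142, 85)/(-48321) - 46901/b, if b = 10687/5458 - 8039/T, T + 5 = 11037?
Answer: -68230741350082078/1788411478581 ≈ -38152.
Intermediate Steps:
T = 11032 (T = -5 + 11037 = 11032)
b = 37011061/30106328 (b = 10687/5458 - 8039/11032 = 37011061/30106328 ≈ 1.2293)
t(x, m) = 214*m (t(x, m) = 107*(2*m) = 214*m)
t(-142, 85)/(-48321) - 46901/b = (214*85)/(-48321) - 46901/37011061/30106328 = 18190*(-1/48321) - 46901*30106328/37011061 = -18190/48321 - 1412016889528/37011061 = -68230741350082078/1788411478581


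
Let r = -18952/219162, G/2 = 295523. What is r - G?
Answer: -64767421202/109581 ≈ -5.9105e+5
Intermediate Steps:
G = 591046 (G = 2*295523 = 591046)
r = -9476/109581 (r = -18952*1/219162 = -9476/109581 ≈ -0.086475)
r - G = -9476/109581 - 1*591046 = -9476/109581 - 591046 = -64767421202/109581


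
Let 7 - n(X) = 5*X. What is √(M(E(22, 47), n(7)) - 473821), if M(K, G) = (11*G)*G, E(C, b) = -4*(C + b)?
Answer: I*√465197 ≈ 682.05*I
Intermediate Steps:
n(X) = 7 - 5*X
E(C, b) = -4*C - 4*b
M(K, G) = 11*G²
√(M(E(22, 47), n(7)) - 473821) = √(11*(7 - 5*7)² - 473821) = √(11*(7 - 35)² - 473821) = √(11*(-28)² - 473821) = √(11*784 - 473821) = √(8624 - 473821) = √(-465197) = I*√465197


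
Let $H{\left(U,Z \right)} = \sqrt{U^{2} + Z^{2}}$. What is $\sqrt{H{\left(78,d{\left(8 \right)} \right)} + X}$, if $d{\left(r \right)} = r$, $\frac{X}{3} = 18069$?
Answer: $\sqrt{54207 + 2 \sqrt{1537}} \approx 232.99$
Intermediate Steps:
$X = 54207$ ($X = 3 \cdot 18069 = 54207$)
$\sqrt{H{\left(78,d{\left(8 \right)} \right)} + X} = \sqrt{\sqrt{78^{2} + 8^{2}} + 54207} = \sqrt{\sqrt{6084 + 64} + 54207} = \sqrt{\sqrt{6148} + 54207} = \sqrt{2 \sqrt{1537} + 54207} = \sqrt{54207 + 2 \sqrt{1537}}$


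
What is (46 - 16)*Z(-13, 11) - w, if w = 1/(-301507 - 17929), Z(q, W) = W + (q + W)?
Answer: 86247721/319436 ≈ 270.00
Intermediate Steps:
Z(q, W) = q + 2*W (Z(q, W) = W + (W + q) = q + 2*W)
w = -1/319436 (w = 1/(-319436) = -1/319436 ≈ -3.1305e-6)
(46 - 16)*Z(-13, 11) - w = (46 - 16)*(-13 + 2*11) - 1*(-1/319436) = 30*(-13 + 22) + 1/319436 = 30*9 + 1/319436 = 270 + 1/319436 = 86247721/319436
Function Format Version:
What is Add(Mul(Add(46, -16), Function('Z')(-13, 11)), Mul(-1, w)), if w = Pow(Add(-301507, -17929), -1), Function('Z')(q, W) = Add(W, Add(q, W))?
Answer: Rational(86247721, 319436) ≈ 270.00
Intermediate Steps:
Function('Z')(q, W) = Add(q, Mul(2, W)) (Function('Z')(q, W) = Add(W, Add(W, q)) = Add(q, Mul(2, W)))
w = Rational(-1, 319436) (w = Pow(-319436, -1) = Rational(-1, 319436) ≈ -3.1305e-6)
Add(Mul(Add(46, -16), Function('Z')(-13, 11)), Mul(-1, w)) = Add(Mul(Add(46, -16), Add(-13, Mul(2, 11))), Mul(-1, Rational(-1, 319436))) = Add(Mul(30, Add(-13, 22)), Rational(1, 319436)) = Add(Mul(30, 9), Rational(1, 319436)) = Add(270, Rational(1, 319436)) = Rational(86247721, 319436)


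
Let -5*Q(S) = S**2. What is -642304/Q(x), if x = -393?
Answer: 3211520/154449 ≈ 20.793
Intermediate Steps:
Q(S) = -S**2/5
-642304/Q(x) = -642304/((-1/5*(-393)**2)) = -642304/((-1/5*154449)) = -642304/(-154449/5) = -642304*(-5/154449) = 3211520/154449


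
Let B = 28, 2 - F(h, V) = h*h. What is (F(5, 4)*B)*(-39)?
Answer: 25116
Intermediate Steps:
F(h, V) = 2 - h**2 (F(h, V) = 2 - h*h = 2 - h**2)
(F(5, 4)*B)*(-39) = ((2 - 1*5**2)*28)*(-39) = ((2 - 1*25)*28)*(-39) = ((2 - 25)*28)*(-39) = -23*28*(-39) = -644*(-39) = 25116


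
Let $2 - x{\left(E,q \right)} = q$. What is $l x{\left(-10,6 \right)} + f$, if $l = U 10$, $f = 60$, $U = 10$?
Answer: $-340$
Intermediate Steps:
$x{\left(E,q \right)} = 2 - q$
$l = 100$ ($l = 10 \cdot 10 = 100$)
$l x{\left(-10,6 \right)} + f = 100 \left(2 - 6\right) + 60 = 100 \left(-4\right) + 60 = -400 + 60 = -340$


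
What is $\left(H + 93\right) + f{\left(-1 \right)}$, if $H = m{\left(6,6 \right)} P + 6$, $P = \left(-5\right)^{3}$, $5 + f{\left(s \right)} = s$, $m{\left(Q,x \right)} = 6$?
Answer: $-657$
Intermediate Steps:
$f{\left(s \right)} = -5 + s$
$P = -125$
$H = -744$ ($H = 6 \left(-125\right) + 6 = -750 + 6 = -744$)
$\left(H + 93\right) + f{\left(-1 \right)} = \left(-744 + 93\right) - 6 = -651 - 6 = -657$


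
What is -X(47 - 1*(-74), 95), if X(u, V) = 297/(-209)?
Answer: 27/19 ≈ 1.4211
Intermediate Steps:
X(u, V) = -27/19 (X(u, V) = 297*(-1/209) = -27/19)
-X(47 - 1*(-74), 95) = -1*(-27/19) = 27/19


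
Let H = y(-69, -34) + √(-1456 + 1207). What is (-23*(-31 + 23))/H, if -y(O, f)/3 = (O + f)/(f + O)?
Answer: -92/43 - 92*I*√249/129 ≈ -2.1395 - 11.254*I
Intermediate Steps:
y(O, f) = -3 (y(O, f) = -3*(O + f)/(f + O) = -3*(O + f)/(O + f) = -3*1 = -3)
H = -3 + I*√249 (H = -3 + √(-1456 + 1207) = -3 + √(-249) = -3 + I*√249 ≈ -3.0 + 15.78*I)
(-23*(-31 + 23))/H = (-23*(-31 + 23))/(-3 + I*√249) = (-23*(-8))/(-3 + I*√249) = 184/(-3 + I*√249)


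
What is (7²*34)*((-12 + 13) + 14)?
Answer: 24990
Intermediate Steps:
(7²*34)*((-12 + 13) + 14) = (49*34)*(1 + 14) = 1666*15 = 24990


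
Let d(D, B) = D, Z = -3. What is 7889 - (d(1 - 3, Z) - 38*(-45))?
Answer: 6181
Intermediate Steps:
7889 - (d(1 - 3, Z) - 38*(-45)) = 7889 - ((1 - 3) - 38*(-45)) = 7889 - (-2 + 1710) = 7889 - 1*1708 = 7889 - 1708 = 6181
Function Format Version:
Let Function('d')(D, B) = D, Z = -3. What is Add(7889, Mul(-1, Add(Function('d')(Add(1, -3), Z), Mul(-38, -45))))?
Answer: 6181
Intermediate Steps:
Add(7889, Mul(-1, Add(Function('d')(Add(1, -3), Z), Mul(-38, -45)))) = Add(7889, Mul(-1, Add(Add(1, -3), Mul(-38, -45)))) = Add(7889, Mul(-1, Add(-2, 1710))) = Add(7889, Mul(-1, 1708)) = Add(7889, -1708) = 6181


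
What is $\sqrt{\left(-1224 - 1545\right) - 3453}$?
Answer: $i \sqrt{6222} \approx 78.88 i$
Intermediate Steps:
$\sqrt{\left(-1224 - 1545\right) - 3453} = \sqrt{-2769 - 3453} = \sqrt{-6222} = i \sqrt{6222}$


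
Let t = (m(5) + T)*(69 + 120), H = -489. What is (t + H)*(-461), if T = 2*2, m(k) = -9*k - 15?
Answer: 5104653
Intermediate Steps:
m(k) = -15 - 9*k
T = 4
t = -10584 (t = ((-15 - 9*5) + 4)*(69 + 120) = ((-15 - 45) + 4)*189 = (-60 + 4)*189 = -56*189 = -10584)
(t + H)*(-461) = (-10584 - 489)*(-461) = -11073*(-461) = 5104653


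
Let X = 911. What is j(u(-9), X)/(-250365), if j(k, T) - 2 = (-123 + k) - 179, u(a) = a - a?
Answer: 20/16691 ≈ 0.0011983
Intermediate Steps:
u(a) = 0
j(k, T) = -300 + k (j(k, T) = 2 + ((-123 + k) - 179) = 2 + (-302 + k) = -300 + k)
j(u(-9), X)/(-250365) = (-300 + 0)/(-250365) = -300*(-1/250365) = 20/16691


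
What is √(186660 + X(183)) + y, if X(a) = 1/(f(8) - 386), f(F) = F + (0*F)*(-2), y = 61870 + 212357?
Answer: 274227 + √2963414118/126 ≈ 2.7466e+5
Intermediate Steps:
y = 274227
f(F) = F (f(F) = F + 0*(-2) = F + 0 = F)
X(a) = -1/378 (X(a) = 1/(8 - 386) = 1/(-378) = -1/378)
√(186660 + X(183)) + y = √(186660 - 1/378) + 274227 = √(70557479/378) + 274227 = √2963414118/126 + 274227 = 274227 + √2963414118/126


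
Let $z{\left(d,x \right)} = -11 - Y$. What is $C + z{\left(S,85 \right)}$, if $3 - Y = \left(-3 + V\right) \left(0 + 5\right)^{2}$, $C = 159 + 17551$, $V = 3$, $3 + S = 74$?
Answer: $17696$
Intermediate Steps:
$S = 71$ ($S = -3 + 74 = 71$)
$C = 17710$
$Y = 3$ ($Y = 3 - \left(-3 + 3\right) \left(0 + 5\right)^{2} = 3 - 0 \cdot 5^{2} = 3 - 0 \cdot 25 = 3 - 0 = 3 + 0 = 3$)
$z{\left(d,x \right)} = -14$ ($z{\left(d,x \right)} = -11 - 3 = -14$)
$C + z{\left(S,85 \right)} = 17710 - 14 = 17696$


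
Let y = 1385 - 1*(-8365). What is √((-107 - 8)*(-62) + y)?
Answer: 4*√1055 ≈ 129.92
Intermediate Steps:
y = 9750 (y = 1385 + 8365 = 9750)
√((-107 - 8)*(-62) + y) = √((-107 - 8)*(-62) + 9750) = √(-115*(-62) + 9750) = √(7130 + 9750) = √16880 = 4*√1055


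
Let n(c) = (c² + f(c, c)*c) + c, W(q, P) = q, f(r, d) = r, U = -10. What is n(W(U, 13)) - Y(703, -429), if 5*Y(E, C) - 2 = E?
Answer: 49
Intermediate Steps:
Y(E, C) = ⅖ + E/5
n(c) = c + 2*c² (n(c) = (c² + c*c) + c = (c² + c²) + c = 2*c² + c = c + 2*c²)
n(W(U, 13)) - Y(703, -429) = -10*(1 + 2*(-10)) - (⅖ + (⅕)*703) = -10*(1 - 20) - (⅖ + 703/5) = -10*(-19) - 1*141 = 190 - 141 = 49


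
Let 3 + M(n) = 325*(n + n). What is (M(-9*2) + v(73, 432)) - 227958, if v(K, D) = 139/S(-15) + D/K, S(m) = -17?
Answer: -297422104/1241 ≈ -2.3966e+5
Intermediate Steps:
M(n) = -3 + 650*n (M(n) = -3 + 325*(n + n) = -3 + 325*(2*n) = -3 + 650*n)
v(K, D) = -139/17 + D/K (v(K, D) = 139/(-17) + D/K = 139*(-1/17) + D/K = -139/17 + D/K)
(M(-9*2) + v(73, 432)) - 227958 = ((-3 + 650*(-9*2)) + (-139/17 + 432/73)) - 227958 = ((-3 + 650*(-18)) + (-139/17 + 432*(1/73))) - 227958 = ((-3 - 11700) + (-139/17 + 432/73)) - 227958 = (-11703 - 2803/1241) - 227958 = -14526226/1241 - 227958 = -297422104/1241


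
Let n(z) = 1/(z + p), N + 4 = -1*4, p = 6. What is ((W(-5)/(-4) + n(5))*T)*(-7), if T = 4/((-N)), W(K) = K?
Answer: -413/88 ≈ -4.6932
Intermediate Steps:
N = -8 (N = -4 - 1*4 = -4 - 4 = -8)
n(z) = 1/(6 + z) (n(z) = 1/(z + 6) = 1/(6 + z))
T = ½ (T = 4/((-1*(-8))) = 4/8 = 4*(⅛) = ½ ≈ 0.50000)
((W(-5)/(-4) + n(5))*T)*(-7) = ((-5/(-4) + 1/(6 + 5))*(½))*(-7) = ((-5*(-¼) + 1/11)*(½))*(-7) = ((5/4 + 1/11)*(½))*(-7) = ((59/44)*(½))*(-7) = (59/88)*(-7) = -413/88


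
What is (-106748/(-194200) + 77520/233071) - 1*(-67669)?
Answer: 765725120338227/11315597050 ≈ 67670.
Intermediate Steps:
(-106748/(-194200) + 77520/233071) - 1*(-67669) = (-106748*(-1/194200) + 77520*(1/233071)) + 67669 = (26687/48550 + 77520/233071) + 67669 = 9983561777/11315597050 + 67669 = 765725120338227/11315597050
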